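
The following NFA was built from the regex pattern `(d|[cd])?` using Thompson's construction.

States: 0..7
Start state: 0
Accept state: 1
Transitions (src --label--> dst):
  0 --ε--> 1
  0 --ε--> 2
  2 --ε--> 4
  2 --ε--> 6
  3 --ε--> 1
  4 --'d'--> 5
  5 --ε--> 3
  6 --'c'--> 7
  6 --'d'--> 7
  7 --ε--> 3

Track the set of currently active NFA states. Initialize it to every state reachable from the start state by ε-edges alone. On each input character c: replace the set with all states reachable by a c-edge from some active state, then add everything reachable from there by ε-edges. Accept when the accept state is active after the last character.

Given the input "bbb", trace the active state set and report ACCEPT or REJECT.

start: ε-closure({0}) = {0,1,2,4,6}
'b' @ 1: {}  — no active states
rest 'bb' ignored (set empty)
after full input: {}  (accept=1 not in)

Answer: REJECT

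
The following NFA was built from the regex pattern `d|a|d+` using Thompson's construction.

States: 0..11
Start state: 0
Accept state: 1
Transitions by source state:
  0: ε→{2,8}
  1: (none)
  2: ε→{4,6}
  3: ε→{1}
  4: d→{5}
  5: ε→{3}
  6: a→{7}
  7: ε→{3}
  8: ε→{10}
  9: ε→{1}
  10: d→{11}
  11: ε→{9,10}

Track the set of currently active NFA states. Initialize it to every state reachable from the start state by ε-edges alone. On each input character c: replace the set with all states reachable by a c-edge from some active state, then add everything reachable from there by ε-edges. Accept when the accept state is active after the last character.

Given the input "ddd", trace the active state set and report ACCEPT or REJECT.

Answer: ACCEPT

Trace:
initial (ε-close {0}): {0,2,4,6,8,10}
'd' @ 1: {1,3,5,9,10,11}  ✓accept
'd' @ 2: {1,9,10,11}  ✓accept
'd' @ 3: {1,9,10,11}  ✓accept
end set {1,9,10,11} — state 1 in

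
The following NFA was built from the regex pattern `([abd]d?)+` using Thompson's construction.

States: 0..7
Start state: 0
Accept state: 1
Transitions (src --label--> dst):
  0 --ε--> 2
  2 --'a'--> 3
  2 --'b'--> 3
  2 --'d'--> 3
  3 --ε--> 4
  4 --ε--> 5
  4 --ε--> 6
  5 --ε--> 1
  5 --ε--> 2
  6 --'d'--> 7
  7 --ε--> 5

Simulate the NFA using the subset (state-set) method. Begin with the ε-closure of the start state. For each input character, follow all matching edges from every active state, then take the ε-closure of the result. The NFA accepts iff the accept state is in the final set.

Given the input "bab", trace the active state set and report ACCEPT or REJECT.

start: ε-closure({0}) = {0,2}
'b' @ 1: {1,2,3,4,5,6}  (accept∈set)
'a' @ 2: {1,2,3,4,5,6}  (accept∈set)
'b' @ 3: {1,2,3,4,5,6}  (accept∈set)
end set {1,2,3,4,5,6} — state 1 in

Answer: ACCEPT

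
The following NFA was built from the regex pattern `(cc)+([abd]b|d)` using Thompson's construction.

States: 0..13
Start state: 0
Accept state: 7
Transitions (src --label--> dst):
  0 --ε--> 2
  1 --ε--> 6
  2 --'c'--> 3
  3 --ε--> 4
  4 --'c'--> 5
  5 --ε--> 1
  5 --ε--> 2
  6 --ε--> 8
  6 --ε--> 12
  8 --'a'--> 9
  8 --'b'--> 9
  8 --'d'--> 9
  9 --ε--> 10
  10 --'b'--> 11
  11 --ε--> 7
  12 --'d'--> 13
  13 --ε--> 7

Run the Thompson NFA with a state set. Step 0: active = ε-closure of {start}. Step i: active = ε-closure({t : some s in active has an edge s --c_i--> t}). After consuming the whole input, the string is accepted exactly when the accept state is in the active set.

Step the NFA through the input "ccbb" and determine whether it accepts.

S₀ = ε-closure({0}) = {0,2}
'c' @ 1: {3,4}
'c' @ 2: {1,2,5,6,8,12}
'b' @ 3: {9,10}
'b' @ 4: {7,11}  [accepting]
final: {7,11}; accept 7 in set

Answer: ACCEPT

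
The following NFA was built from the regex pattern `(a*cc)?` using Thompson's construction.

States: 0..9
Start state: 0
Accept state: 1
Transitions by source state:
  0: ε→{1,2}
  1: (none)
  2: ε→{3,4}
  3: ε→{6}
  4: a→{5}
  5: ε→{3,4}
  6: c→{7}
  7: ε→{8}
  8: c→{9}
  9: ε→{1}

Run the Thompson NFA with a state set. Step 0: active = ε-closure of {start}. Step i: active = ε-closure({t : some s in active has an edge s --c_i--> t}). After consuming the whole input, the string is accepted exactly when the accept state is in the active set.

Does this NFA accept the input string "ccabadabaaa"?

Answer: REJECT

Derivation:
start: ε-closure({0}) = {0,1,2,3,4,6}
'c' @ 1: {7,8}
'c' @ 2: {1,9}  (accept∈set)
'a' @ 3: {}  — no active states
rest 'badabaaa' ignored (set empty)
final: {}; accept 1 not in set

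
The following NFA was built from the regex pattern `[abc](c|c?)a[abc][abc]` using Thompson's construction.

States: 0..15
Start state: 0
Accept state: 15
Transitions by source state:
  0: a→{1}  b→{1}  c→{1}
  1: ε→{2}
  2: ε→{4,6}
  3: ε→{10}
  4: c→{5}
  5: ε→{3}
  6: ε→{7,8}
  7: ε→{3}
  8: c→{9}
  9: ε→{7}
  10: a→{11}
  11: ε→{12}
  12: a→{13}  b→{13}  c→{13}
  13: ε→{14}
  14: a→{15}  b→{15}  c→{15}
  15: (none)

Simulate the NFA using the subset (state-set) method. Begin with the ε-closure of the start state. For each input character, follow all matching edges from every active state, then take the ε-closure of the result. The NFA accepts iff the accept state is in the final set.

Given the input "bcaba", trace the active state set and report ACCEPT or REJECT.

initial (ε-close {0}): {0}
'b' @ 1: {1,2,3,4,6,7,8,10}
'c' @ 2: {3,5,7,9,10}
'a' @ 3: {11,12}
'b' @ 4: {13,14}
'a' @ 5: {15}  ✓accept
after full input: {15}  (accept=15 in)

Answer: ACCEPT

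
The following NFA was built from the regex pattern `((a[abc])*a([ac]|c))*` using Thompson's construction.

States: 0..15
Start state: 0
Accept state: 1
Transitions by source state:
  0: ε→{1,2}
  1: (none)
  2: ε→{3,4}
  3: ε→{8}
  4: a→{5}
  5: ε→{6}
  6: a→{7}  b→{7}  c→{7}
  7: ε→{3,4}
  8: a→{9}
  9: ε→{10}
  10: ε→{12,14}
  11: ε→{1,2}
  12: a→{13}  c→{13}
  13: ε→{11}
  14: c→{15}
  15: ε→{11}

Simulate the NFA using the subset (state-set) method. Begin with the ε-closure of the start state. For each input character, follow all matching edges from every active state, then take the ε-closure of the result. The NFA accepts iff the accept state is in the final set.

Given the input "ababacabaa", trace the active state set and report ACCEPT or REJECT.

initial (ε-close {0}): {0,1,2,3,4,8}
'a' @ 1: {5,6,9,10,12,14}
'b' @ 2: {3,4,7,8}
'a' @ 3: {5,6,9,10,12,14}
'b' @ 4: {3,4,7,8}
'a' @ 5: {5,6,9,10,12,14}
'c' @ 6: {1,2,3,4,7,8,11,13,15}  (accept∈set)
'a' @ 7: {5,6,9,10,12,14}
'b' @ 8: {3,4,7,8}
'a' @ 9: {5,6,9,10,12,14}
'a' @ 10: {1,2,3,4,7,8,11,13}  (accept∈set)
after full input: {1,2,3,4,7,8,11,13}  (accept=1 in)

Answer: ACCEPT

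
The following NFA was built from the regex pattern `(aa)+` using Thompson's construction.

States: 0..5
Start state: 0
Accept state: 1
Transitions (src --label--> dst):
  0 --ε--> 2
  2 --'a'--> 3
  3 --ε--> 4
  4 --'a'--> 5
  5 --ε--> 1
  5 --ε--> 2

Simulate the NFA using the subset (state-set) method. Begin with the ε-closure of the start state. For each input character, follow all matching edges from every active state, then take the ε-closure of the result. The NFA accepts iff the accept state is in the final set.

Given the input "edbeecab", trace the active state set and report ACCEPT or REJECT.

start: ε-closure({0}) = {0,2}
'e' @ 1: {}  — state set empty
rest 'dbeecab' ignored (set empty)
end set {} — state 1 not in

Answer: REJECT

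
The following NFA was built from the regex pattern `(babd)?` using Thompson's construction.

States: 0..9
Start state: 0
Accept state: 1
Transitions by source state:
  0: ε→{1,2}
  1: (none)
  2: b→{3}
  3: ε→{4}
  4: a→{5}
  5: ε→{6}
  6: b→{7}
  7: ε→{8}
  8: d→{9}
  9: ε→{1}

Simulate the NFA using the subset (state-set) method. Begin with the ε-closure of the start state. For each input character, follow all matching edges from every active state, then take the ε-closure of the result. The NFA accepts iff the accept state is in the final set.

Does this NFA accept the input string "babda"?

Answer: REJECT

Derivation:
S₀ = ε-closure({0}) = {0,1,2}
'b' @ 1: {3,4}
'a' @ 2: {5,6}
'b' @ 3: {7,8}
'd' @ 4: {1,9}  [accepting]
'a' @ 5: {}  — state set empty
after full input: {}  (accept=1 not in)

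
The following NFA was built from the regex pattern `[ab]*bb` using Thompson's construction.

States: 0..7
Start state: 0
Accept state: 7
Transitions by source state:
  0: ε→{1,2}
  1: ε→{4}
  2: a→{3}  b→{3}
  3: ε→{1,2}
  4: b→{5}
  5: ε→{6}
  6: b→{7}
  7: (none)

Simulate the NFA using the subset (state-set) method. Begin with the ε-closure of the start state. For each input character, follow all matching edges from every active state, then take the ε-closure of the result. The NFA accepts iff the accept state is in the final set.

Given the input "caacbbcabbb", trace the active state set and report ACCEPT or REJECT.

initial (ε-close {0}): {0,1,2,4}
'c' @ 1: {}  — no active states
rest 'aacbbcabbb' ignored (set empty)
final: {}; accept 7 not in set

Answer: REJECT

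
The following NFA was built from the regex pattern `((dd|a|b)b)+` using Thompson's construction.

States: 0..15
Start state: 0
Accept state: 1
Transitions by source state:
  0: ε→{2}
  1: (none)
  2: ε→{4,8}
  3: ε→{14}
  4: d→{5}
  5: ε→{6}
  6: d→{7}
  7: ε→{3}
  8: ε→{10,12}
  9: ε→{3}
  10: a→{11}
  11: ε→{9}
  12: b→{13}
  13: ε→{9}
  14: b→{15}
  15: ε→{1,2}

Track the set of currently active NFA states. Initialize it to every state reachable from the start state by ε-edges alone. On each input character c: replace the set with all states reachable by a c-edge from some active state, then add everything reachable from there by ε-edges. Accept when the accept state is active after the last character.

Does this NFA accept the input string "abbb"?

Answer: ACCEPT

Steps:
start: ε-closure({0}) = {0,2,4,8,10,12}
'a' @ 1: {3,9,11,14}
'b' @ 2: {1,2,4,8,10,12,15}  [accepting]
'b' @ 3: {3,9,13,14}
'b' @ 4: {1,2,4,8,10,12,15}  [accepting]
after full input: {1,2,4,8,10,12,15}  (accept=1 in)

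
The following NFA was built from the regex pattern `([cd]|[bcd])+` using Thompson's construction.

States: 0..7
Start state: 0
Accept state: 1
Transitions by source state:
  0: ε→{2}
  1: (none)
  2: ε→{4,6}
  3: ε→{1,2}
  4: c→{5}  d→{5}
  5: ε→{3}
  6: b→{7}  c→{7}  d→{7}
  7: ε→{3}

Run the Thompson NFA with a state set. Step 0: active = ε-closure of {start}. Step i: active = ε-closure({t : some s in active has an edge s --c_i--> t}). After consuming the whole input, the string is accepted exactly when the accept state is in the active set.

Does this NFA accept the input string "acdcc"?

Answer: REJECT

Derivation:
S₀ = ε-closure({0}) = {0,2,4,6}
'a' @ 1: {}  — state set empty
rest 'cdcc' ignored (set empty)
end set {} — state 1 not in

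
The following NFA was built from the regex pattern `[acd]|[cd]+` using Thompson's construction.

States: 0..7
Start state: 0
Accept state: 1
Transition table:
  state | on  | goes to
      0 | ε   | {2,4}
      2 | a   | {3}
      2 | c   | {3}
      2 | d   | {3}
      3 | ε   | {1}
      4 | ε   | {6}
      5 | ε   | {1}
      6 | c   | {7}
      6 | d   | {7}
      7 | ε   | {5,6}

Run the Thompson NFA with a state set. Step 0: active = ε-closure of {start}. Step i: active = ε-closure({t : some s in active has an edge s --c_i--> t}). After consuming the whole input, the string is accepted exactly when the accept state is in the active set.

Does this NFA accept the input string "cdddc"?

Answer: ACCEPT

Derivation:
S₀ = ε-closure({0}) = {0,2,4,6}
'c' @ 1: {1,3,5,6,7}  [accepting]
'd' @ 2: {1,5,6,7}  [accepting]
'd' @ 3: {1,5,6,7}  [accepting]
'd' @ 4: {1,5,6,7}  [accepting]
'c' @ 5: {1,5,6,7}  [accepting]
end set {1,5,6,7} — state 1 in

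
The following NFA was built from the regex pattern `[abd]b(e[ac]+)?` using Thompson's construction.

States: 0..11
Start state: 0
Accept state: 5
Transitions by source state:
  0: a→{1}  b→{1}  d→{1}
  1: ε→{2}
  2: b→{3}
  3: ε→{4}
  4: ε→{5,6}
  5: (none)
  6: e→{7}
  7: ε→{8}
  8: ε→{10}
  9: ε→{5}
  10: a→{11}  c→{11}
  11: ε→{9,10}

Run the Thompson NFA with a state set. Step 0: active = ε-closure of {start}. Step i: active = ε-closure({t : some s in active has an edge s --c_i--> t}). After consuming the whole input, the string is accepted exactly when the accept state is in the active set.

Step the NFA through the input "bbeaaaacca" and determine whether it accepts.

S₀ = ε-closure({0}) = {0}
'b' @ 1: {1,2}
'b' @ 2: {3,4,5,6}  (accept∈set)
'e' @ 3: {7,8,10}
'a' @ 4: {5,9,10,11}  (accept∈set)
'a' @ 5: {5,9,10,11}  (accept∈set)
'a' @ 6: {5,9,10,11}  (accept∈set)
'a' @ 7: {5,9,10,11}  (accept∈set)
'c' @ 8: {5,9,10,11}  (accept∈set)
'c' @ 9: {5,9,10,11}  (accept∈set)
'a' @ 10: {5,9,10,11}  (accept∈set)
end set {5,9,10,11} — state 5 in

Answer: ACCEPT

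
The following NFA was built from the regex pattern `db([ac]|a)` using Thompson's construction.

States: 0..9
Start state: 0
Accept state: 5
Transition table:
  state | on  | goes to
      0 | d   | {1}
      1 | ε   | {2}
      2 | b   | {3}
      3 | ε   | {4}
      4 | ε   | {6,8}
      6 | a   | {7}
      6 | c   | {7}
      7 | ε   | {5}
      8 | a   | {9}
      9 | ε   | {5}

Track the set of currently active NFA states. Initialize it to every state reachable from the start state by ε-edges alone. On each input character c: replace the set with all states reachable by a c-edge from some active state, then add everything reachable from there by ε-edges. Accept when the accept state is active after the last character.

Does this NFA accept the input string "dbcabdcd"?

start: ε-closure({0}) = {0}
'd' @ 1: {1,2}
'b' @ 2: {3,4,6,8}
'c' @ 3: {5,7}  (accept∈set)
'a' @ 4: {}  — no active states
rest 'bdcd' ignored (set empty)
final: {}; accept 5 not in set

Answer: REJECT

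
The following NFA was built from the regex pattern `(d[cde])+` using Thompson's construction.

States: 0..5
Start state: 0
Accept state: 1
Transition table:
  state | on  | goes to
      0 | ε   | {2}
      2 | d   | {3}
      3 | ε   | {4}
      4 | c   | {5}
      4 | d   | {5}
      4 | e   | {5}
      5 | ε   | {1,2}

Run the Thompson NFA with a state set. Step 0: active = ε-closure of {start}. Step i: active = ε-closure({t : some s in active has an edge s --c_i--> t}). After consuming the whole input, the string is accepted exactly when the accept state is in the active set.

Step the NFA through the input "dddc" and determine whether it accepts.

start: ε-closure({0}) = {0,2}
'd' @ 1: {3,4}
'd' @ 2: {1,2,5}  ✓accept
'd' @ 3: {3,4}
'c' @ 4: {1,2,5}  ✓accept
end set {1,2,5} — state 1 in

Answer: ACCEPT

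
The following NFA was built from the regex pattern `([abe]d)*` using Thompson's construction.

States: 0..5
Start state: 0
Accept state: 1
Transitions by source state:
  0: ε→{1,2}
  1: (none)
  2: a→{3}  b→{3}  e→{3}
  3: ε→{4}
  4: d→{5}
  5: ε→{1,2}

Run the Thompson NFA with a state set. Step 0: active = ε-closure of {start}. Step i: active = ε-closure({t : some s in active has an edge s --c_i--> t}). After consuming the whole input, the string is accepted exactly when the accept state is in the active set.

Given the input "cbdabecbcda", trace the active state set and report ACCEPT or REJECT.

Answer: REJECT

Trace:
S₀ = ε-closure({0}) = {0,1,2}
'c' @ 1: {}  — no active states
rest 'bdabecbcda' ignored (set empty)
after full input: {}  (accept=1 not in)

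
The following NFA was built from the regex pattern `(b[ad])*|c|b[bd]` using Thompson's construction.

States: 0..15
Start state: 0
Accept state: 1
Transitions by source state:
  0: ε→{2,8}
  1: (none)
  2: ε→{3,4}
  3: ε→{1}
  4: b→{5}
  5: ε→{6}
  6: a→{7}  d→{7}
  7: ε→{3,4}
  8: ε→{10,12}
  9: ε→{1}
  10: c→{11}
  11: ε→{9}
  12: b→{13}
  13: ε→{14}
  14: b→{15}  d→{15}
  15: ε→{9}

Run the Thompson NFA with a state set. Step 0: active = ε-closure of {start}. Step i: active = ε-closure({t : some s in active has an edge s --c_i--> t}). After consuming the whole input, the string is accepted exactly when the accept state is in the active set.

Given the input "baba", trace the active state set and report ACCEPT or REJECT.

Answer: ACCEPT

Trace:
S₀ = ε-closure({0}) = {0,1,2,3,4,8,10,12}
'b' @ 1: {5,6,13,14}
'a' @ 2: {1,3,4,7}  ✓accept
'b' @ 3: {5,6}
'a' @ 4: {1,3,4,7}  ✓accept
end set {1,3,4,7} — state 1 in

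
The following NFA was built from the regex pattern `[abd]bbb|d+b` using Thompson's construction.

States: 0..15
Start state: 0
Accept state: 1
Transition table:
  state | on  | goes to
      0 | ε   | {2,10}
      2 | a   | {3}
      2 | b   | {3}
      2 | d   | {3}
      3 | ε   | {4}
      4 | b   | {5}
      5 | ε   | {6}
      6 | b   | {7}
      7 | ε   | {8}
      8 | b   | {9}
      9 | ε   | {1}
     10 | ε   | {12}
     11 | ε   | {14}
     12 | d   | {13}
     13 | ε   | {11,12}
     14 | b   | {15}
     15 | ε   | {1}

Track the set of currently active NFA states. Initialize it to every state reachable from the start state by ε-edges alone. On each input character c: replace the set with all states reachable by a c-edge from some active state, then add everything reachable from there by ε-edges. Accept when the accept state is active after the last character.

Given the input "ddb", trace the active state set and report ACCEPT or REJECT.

initial (ε-close {0}): {0,2,10,12}
'd' @ 1: {3,4,11,12,13,14}
'd' @ 2: {11,12,13,14}
'b' @ 3: {1,15}  (accept∈set)
end set {1,15} — state 1 in

Answer: ACCEPT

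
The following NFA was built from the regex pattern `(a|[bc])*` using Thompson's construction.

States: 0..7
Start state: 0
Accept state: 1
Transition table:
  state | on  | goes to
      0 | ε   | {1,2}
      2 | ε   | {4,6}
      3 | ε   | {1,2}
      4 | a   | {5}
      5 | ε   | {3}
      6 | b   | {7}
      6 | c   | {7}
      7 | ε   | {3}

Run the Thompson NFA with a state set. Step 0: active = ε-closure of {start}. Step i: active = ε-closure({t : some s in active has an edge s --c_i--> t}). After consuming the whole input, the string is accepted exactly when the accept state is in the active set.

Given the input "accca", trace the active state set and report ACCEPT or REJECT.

Answer: ACCEPT

Steps:
S₀ = ε-closure({0}) = {0,1,2,4,6}
'a' @ 1: {1,2,3,4,5,6}  [accepting]
'c' @ 2: {1,2,3,4,6,7}  [accepting]
'c' @ 3: {1,2,3,4,6,7}  [accepting]
'c' @ 4: {1,2,3,4,6,7}  [accepting]
'a' @ 5: {1,2,3,4,5,6}  [accepting]
end set {1,2,3,4,5,6} — state 1 in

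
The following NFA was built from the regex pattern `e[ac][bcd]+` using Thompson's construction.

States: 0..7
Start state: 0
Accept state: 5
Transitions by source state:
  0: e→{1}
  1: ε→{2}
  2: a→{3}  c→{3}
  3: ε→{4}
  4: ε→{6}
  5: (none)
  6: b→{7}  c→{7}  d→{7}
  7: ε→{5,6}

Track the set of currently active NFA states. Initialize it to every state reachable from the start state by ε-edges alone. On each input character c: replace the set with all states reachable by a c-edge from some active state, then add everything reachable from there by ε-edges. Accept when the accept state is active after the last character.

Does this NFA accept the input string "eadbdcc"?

Answer: ACCEPT

Trace:
start: ε-closure({0}) = {0}
'e' @ 1: {1,2}
'a' @ 2: {3,4,6}
'd' @ 3: {5,6,7}  [accepting]
'b' @ 4: {5,6,7}  [accepting]
'd' @ 5: {5,6,7}  [accepting]
'c' @ 6: {5,6,7}  [accepting]
'c' @ 7: {5,6,7}  [accepting]
after full input: {5,6,7}  (accept=5 in)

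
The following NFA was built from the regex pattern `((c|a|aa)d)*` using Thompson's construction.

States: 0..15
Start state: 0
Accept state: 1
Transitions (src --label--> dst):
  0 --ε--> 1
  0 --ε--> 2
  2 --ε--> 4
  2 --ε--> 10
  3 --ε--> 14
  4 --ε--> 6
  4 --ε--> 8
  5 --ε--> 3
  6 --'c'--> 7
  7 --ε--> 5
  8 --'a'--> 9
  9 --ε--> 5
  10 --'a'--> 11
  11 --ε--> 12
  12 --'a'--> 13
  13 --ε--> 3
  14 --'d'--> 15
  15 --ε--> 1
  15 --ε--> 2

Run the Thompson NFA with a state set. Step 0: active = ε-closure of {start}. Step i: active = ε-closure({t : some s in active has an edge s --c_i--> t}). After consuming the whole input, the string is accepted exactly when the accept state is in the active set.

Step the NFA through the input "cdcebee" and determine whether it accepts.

initial (ε-close {0}): {0,1,2,4,6,8,10}
'c' @ 1: {3,5,7,14}
'd' @ 2: {1,2,4,6,8,10,15}  ✓accept
'c' @ 3: {3,5,7,14}
'e' @ 4: {}  — no active states
rest 'bee' ignored (set empty)
end set {} — state 1 not in

Answer: REJECT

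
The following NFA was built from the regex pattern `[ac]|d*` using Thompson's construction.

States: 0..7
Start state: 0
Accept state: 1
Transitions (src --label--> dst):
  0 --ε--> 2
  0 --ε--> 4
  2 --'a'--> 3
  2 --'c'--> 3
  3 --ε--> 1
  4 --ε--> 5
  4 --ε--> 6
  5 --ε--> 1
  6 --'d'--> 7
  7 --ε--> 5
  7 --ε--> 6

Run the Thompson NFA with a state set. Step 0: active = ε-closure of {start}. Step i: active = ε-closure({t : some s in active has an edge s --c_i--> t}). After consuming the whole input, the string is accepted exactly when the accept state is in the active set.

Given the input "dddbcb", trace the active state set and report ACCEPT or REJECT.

initial (ε-close {0}): {0,1,2,4,5,6}
'd' @ 1: {1,5,6,7}  ✓accept
'd' @ 2: {1,5,6,7}  ✓accept
'd' @ 3: {1,5,6,7}  ✓accept
'b' @ 4: {}  — state set empty
rest 'cb' ignored (set empty)
end set {} — state 1 not in

Answer: REJECT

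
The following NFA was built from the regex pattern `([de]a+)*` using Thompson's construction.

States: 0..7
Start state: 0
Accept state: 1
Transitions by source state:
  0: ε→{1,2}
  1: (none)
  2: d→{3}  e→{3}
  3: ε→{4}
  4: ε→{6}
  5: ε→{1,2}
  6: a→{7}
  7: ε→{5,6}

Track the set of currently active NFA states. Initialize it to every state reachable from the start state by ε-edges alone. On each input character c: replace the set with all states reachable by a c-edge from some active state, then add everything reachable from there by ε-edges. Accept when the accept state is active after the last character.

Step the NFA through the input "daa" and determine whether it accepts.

start: ε-closure({0}) = {0,1,2}
'd' @ 1: {3,4,6}
'a' @ 2: {1,2,5,6,7}  (accept∈set)
'a' @ 3: {1,2,5,6,7}  (accept∈set)
final: {1,2,5,6,7}; accept 1 in set

Answer: ACCEPT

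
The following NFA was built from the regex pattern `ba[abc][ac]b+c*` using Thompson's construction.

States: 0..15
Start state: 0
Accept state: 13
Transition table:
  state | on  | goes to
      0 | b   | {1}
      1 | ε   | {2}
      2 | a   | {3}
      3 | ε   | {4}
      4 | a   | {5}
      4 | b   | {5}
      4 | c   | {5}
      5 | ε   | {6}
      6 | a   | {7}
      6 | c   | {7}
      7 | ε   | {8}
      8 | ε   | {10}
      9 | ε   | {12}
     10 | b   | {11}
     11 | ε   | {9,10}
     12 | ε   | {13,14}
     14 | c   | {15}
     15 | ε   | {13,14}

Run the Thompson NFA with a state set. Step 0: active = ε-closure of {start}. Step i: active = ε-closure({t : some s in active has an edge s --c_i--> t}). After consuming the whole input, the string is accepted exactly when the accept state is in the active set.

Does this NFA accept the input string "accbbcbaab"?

S₀ = ε-closure({0}) = {0}
'a' @ 1: {}  — no active states
rest 'ccbbcbaab' ignored (set empty)
end set {} — state 13 not in

Answer: REJECT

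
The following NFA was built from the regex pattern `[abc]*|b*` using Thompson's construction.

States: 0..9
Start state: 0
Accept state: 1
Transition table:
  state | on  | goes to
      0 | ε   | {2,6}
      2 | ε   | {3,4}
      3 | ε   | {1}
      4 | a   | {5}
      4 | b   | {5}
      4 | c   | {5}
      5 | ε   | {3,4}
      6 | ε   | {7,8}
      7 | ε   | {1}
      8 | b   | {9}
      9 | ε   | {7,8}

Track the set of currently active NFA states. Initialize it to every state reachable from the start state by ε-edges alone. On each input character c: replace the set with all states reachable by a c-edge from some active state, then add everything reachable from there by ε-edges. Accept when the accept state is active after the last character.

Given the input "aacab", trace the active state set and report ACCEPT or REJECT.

initial (ε-close {0}): {0,1,2,3,4,6,7,8}
'a' @ 1: {1,3,4,5}  (accept∈set)
'a' @ 2: {1,3,4,5}  (accept∈set)
'c' @ 3: {1,3,4,5}  (accept∈set)
'a' @ 4: {1,3,4,5}  (accept∈set)
'b' @ 5: {1,3,4,5}  (accept∈set)
after full input: {1,3,4,5}  (accept=1 in)

Answer: ACCEPT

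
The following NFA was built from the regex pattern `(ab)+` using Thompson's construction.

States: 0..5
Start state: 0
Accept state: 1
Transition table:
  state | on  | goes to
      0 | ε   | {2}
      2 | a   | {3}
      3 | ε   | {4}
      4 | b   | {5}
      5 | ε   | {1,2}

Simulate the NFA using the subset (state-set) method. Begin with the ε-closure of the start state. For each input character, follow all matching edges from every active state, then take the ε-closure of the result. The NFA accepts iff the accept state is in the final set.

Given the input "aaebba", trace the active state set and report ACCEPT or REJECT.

Answer: REJECT

Derivation:
start: ε-closure({0}) = {0,2}
'a' @ 1: {3,4}
'a' @ 2: {}  — state set empty
rest 'ebba' ignored (set empty)
end set {} — state 1 not in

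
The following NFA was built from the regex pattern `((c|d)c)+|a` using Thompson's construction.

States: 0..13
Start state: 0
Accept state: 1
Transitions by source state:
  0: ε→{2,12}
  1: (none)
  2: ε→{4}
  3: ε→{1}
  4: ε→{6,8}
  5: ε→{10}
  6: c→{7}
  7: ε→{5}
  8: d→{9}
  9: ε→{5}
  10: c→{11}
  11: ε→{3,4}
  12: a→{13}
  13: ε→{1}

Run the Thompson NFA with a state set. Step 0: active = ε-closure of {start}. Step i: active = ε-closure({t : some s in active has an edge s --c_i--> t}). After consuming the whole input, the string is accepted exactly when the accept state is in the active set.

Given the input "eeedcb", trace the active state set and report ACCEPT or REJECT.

Answer: REJECT

Derivation:
start: ε-closure({0}) = {0,2,4,6,8,12}
'e' @ 1: {}  — dead — no transitions
rest 'eedcb' ignored (set empty)
after full input: {}  (accept=1 not in)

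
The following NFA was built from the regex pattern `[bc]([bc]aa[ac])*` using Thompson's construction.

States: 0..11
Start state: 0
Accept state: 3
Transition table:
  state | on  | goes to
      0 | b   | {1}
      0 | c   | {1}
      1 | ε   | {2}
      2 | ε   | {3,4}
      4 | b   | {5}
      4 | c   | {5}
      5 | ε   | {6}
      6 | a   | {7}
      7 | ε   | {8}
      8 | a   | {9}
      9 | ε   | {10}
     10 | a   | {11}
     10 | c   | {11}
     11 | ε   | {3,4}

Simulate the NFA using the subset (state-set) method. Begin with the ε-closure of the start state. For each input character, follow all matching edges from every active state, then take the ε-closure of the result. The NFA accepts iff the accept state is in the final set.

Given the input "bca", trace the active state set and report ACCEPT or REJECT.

start: ε-closure({0}) = {0}
'b' @ 1: {1,2,3,4}  ✓accept
'c' @ 2: {5,6}
'a' @ 3: {7,8}
final: {7,8}; accept 3 not in set

Answer: REJECT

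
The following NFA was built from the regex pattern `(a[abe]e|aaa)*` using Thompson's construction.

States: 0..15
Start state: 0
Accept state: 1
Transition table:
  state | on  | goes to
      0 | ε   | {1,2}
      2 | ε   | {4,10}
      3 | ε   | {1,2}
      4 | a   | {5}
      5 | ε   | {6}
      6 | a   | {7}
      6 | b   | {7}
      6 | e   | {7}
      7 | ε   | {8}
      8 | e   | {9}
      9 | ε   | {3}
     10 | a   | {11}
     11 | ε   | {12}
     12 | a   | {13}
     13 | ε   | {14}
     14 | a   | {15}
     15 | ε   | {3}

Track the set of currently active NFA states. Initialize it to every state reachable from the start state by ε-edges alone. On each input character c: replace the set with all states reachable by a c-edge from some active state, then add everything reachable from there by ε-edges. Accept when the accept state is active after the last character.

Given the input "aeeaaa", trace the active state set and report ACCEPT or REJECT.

initial (ε-close {0}): {0,1,2,4,10}
'a' @ 1: {5,6,11,12}
'e' @ 2: {7,8}
'e' @ 3: {1,2,3,4,9,10}  (accept∈set)
'a' @ 4: {5,6,11,12}
'a' @ 5: {7,8,13,14}
'a' @ 6: {1,2,3,4,10,15}  (accept∈set)
end set {1,2,3,4,10,15} — state 1 in

Answer: ACCEPT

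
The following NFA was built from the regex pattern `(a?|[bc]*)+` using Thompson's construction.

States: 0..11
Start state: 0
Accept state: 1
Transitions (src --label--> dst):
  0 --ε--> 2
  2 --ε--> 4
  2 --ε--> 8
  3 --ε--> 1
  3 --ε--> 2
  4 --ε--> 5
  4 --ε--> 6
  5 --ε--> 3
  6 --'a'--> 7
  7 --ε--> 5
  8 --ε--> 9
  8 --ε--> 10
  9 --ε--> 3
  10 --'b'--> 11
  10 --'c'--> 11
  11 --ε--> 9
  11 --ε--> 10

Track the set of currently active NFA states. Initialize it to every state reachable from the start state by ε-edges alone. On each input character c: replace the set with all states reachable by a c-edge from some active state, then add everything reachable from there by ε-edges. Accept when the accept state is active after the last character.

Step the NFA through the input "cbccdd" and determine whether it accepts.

start: ε-closure({0}) = {0,1,2,3,4,5,6,8,9,10}
'c' @ 1: {1,2,3,4,5,6,8,9,10,11}  (accept∈set)
'b' @ 2: {1,2,3,4,5,6,8,9,10,11}  (accept∈set)
'c' @ 3: {1,2,3,4,5,6,8,9,10,11}  (accept∈set)
'c' @ 4: {1,2,3,4,5,6,8,9,10,11}  (accept∈set)
'd' @ 5: {}  — dead — no transitions
rest 'd' ignored (set empty)
after full input: {}  (accept=1 not in)

Answer: REJECT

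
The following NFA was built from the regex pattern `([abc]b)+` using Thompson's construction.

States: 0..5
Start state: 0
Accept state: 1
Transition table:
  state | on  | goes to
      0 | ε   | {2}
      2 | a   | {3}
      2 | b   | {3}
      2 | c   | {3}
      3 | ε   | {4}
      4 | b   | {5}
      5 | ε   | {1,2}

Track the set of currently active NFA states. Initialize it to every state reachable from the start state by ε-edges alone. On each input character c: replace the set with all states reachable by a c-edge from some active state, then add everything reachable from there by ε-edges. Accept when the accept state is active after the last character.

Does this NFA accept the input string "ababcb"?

start: ε-closure({0}) = {0,2}
'a' @ 1: {3,4}
'b' @ 2: {1,2,5}  [accepting]
'a' @ 3: {3,4}
'b' @ 4: {1,2,5}  [accepting]
'c' @ 5: {3,4}
'b' @ 6: {1,2,5}  [accepting]
final: {1,2,5}; accept 1 in set

Answer: ACCEPT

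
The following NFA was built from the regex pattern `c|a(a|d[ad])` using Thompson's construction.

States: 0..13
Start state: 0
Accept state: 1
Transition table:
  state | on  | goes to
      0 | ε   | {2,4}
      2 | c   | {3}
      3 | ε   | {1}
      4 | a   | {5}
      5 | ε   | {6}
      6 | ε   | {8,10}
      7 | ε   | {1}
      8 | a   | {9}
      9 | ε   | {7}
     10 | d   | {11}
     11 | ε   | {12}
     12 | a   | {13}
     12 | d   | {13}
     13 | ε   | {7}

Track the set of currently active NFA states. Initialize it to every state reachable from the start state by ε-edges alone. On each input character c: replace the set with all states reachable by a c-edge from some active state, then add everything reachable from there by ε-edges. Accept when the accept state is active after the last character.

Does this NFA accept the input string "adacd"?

Answer: REJECT

Derivation:
S₀ = ε-closure({0}) = {0,2,4}
'a' @ 1: {5,6,8,10}
'd' @ 2: {11,12}
'a' @ 3: {1,7,13}  [accepting]
'c' @ 4: {}  — dead — no transitions
rest 'd' ignored (set empty)
after full input: {}  (accept=1 not in)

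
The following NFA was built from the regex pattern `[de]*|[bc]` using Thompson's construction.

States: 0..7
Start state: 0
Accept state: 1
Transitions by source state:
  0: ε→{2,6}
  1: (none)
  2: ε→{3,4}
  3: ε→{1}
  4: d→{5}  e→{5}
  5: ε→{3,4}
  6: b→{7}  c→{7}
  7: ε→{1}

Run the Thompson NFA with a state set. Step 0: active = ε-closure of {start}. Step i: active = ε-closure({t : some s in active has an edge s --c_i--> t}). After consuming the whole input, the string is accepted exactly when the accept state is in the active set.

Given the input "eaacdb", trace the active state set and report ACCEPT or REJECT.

S₀ = ε-closure({0}) = {0,1,2,3,4,6}
'e' @ 1: {1,3,4,5}  ✓accept
'a' @ 2: {}  — dead — no transitions
rest 'acdb' ignored (set empty)
after full input: {}  (accept=1 not in)

Answer: REJECT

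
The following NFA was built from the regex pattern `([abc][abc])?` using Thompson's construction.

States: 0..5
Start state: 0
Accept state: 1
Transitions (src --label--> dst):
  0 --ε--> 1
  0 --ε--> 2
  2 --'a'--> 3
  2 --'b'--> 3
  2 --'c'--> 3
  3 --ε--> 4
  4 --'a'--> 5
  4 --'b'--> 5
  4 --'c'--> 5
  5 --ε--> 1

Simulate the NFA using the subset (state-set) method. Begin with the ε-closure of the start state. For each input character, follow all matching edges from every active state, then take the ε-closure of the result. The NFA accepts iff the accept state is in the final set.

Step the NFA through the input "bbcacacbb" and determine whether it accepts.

Answer: REJECT

Trace:
S₀ = ε-closure({0}) = {0,1,2}
'b' @ 1: {3,4}
'b' @ 2: {1,5}  ✓accept
'c' @ 3: {}  — dead — no transitions
rest 'acacbb' ignored (set empty)
after full input: {}  (accept=1 not in)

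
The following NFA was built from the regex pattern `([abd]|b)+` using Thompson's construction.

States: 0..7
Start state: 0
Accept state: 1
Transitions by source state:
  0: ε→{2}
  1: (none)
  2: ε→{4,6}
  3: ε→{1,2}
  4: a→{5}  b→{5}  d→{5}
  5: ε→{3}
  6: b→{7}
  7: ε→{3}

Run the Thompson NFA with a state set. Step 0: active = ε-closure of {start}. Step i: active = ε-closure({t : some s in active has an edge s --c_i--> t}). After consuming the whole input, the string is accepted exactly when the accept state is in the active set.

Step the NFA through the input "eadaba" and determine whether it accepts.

initial (ε-close {0}): {0,2,4,6}
'e' @ 1: {}  — no active states
rest 'adaba' ignored (set empty)
after full input: {}  (accept=1 not in)

Answer: REJECT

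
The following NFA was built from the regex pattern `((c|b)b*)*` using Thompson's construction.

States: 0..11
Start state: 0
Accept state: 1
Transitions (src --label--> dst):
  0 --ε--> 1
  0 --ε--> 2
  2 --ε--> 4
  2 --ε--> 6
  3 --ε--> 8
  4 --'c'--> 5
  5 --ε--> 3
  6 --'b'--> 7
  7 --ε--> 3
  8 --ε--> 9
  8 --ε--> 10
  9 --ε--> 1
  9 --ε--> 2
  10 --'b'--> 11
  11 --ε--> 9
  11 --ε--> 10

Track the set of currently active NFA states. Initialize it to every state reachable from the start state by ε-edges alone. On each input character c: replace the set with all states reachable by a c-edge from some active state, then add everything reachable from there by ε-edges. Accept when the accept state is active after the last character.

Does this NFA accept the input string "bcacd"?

start: ε-closure({0}) = {0,1,2,4,6}
'b' @ 1: {1,2,3,4,6,7,8,9,10}  (accept∈set)
'c' @ 2: {1,2,3,4,5,6,8,9,10}  (accept∈set)
'a' @ 3: {}  — no active states
rest 'cd' ignored (set empty)
final: {}; accept 1 not in set

Answer: REJECT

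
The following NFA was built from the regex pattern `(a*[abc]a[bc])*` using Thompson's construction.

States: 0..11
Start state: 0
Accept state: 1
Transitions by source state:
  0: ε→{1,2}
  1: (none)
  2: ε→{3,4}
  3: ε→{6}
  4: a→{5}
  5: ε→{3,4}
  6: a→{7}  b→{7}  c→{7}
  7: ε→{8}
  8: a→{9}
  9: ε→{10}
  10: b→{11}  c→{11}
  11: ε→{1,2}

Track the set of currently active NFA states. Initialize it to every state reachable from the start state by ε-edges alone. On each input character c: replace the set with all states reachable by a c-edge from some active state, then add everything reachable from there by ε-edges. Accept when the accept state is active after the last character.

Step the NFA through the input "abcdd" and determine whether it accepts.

S₀ = ε-closure({0}) = {0,1,2,3,4,6}
'a' @ 1: {3,4,5,6,7,8}
'b' @ 2: {7,8}
'c' @ 3: {}  — dead — no transitions
rest 'dd' ignored (set empty)
final: {}; accept 1 not in set

Answer: REJECT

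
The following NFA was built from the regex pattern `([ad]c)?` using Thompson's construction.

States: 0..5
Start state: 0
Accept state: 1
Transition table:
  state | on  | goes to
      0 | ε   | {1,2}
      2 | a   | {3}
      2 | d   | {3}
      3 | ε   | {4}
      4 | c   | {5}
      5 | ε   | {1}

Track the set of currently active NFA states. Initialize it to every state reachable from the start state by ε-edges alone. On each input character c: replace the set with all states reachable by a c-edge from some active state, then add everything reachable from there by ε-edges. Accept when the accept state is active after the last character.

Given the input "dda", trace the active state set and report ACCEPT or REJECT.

S₀ = ε-closure({0}) = {0,1,2}
'd' @ 1: {3,4}
'd' @ 2: {}  — state set empty
rest 'a' ignored (set empty)
final: {}; accept 1 not in set

Answer: REJECT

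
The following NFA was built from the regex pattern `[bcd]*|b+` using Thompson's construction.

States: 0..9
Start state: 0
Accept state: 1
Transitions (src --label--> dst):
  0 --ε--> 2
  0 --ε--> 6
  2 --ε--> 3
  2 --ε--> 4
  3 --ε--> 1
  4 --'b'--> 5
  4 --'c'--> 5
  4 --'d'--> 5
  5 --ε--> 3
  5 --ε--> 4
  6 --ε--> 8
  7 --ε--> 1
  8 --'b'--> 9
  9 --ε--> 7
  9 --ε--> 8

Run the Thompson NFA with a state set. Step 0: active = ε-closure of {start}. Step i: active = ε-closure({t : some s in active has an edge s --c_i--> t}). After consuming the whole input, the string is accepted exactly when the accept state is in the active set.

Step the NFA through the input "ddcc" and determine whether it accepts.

Answer: ACCEPT

Trace:
initial (ε-close {0}): {0,1,2,3,4,6,8}
'd' @ 1: {1,3,4,5}  (accept∈set)
'd' @ 2: {1,3,4,5}  (accept∈set)
'c' @ 3: {1,3,4,5}  (accept∈set)
'c' @ 4: {1,3,4,5}  (accept∈set)
end set {1,3,4,5} — state 1 in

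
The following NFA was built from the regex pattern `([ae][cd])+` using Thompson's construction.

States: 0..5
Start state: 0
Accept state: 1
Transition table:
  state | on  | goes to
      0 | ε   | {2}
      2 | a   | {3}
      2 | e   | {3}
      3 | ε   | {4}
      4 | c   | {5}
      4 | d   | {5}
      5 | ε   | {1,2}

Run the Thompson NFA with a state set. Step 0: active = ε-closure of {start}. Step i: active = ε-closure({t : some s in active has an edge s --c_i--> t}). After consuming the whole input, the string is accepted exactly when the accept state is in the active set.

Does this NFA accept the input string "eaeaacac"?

Answer: REJECT

Steps:
start: ε-closure({0}) = {0,2}
'e' @ 1: {3,4}
'a' @ 2: {}  — dead — no transitions
rest 'eaacac' ignored (set empty)
final: {}; accept 1 not in set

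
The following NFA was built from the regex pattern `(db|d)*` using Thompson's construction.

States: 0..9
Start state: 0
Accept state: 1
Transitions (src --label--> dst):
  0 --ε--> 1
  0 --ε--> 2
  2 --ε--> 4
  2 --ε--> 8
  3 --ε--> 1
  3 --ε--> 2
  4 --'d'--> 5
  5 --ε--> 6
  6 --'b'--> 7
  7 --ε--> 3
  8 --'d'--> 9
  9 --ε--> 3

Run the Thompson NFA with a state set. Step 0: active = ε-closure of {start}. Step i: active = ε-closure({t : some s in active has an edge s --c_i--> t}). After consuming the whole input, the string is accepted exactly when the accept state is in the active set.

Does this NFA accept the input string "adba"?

S₀ = ε-closure({0}) = {0,1,2,4,8}
'a' @ 1: {}  — no active states
rest 'dba' ignored (set empty)
final: {}; accept 1 not in set

Answer: REJECT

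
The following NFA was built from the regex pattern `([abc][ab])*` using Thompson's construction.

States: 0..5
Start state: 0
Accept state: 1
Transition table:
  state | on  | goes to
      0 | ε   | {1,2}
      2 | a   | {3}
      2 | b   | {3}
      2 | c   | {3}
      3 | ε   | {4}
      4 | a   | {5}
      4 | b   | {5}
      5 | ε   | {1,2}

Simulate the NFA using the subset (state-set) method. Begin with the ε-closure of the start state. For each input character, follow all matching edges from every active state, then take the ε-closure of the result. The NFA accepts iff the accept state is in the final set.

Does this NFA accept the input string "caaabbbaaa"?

initial (ε-close {0}): {0,1,2}
'c' @ 1: {3,4}
'a' @ 2: {1,2,5}  ✓accept
'a' @ 3: {3,4}
'a' @ 4: {1,2,5}  ✓accept
'b' @ 5: {3,4}
'b' @ 6: {1,2,5}  ✓accept
'b' @ 7: {3,4}
'a' @ 8: {1,2,5}  ✓accept
'a' @ 9: {3,4}
'a' @ 10: {1,2,5}  ✓accept
after full input: {1,2,5}  (accept=1 in)

Answer: ACCEPT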